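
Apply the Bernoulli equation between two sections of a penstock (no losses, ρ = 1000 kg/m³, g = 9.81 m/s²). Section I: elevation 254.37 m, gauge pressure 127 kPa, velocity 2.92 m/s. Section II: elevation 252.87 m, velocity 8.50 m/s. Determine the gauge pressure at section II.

Pressure head at I: ψ₁ = P₁/(ρg) = 127×1000 / (1000 × 9.81) = 12.95 m.
Velocity heads: v₁²/2g = 2.92²/19.62 = 0.435 m; v₂²/2g = 8.50²/19.62 = 3.682 m.
Total head H = z₁ + ψ₁ + v₁²/2g = 254.37 + 12.95 + 0.435 = 267.75 m.
ψ₂ = H − z₂ − v₂²/2g = 267.75 − 252.87 − 3.682 = 11.20 m.
P₂ = ρgψ₂ = 1000 × 9.81 × 11.20 ≈ 110 kPa.

P₂ ≈ 110 kPa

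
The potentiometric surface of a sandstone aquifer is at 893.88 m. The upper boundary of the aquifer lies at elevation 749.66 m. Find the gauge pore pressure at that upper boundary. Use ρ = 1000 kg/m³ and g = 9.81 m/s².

Pressure head at the aquifer top: ψ = h − z = 893.88 − 749.66 = 144.22 m.
P = ρgψ = 1000 × 9.81 × 144.22 = 1414798 Pa ≈ 1410 kPa.

P ≈ 1410 kPa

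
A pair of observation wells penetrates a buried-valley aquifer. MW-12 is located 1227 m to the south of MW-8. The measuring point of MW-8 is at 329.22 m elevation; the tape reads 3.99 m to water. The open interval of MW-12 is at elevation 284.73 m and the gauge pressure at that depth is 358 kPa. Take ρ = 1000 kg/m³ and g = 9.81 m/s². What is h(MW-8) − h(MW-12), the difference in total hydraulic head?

Δh ≈ 4.01 m

Total head at MW-8: h = 329.22 − 3.99 = 325.23 m.
Pressure head at MW-12: ψ = P/(ρg) = 358×1000 / (1000 × 9.81) = 36.49 m.
Total head at MW-12: h = z + ψ = 284.73 + 36.49 = 321.22 m.
Head difference: h(MW-8) − h(MW-12) = 325.23 − 321.22 = 4.01 m.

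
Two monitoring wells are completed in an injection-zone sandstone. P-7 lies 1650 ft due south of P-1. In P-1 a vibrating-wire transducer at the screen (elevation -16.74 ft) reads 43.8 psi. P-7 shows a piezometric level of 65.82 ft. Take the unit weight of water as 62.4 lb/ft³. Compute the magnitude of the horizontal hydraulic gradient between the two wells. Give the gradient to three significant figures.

i ≈ 0.0112

Pressure head at P-1: ψ = 144·P/γ = 144 × 43.8 / 62.4 = 101.08 ft.
Total head at P-1: h = z + ψ = -16.74 + 101.08 = 84.34 ft.
Total head at P-7: h = 65.82 ft (water level in the piezometer is the total head).
Head difference: h(P-1) − h(P-7) = 84.34 − 65.82 = 18.52 ft.
Hydraulic gradient: i = |Δh| / L = 18.52 / 1650 = 0.0112.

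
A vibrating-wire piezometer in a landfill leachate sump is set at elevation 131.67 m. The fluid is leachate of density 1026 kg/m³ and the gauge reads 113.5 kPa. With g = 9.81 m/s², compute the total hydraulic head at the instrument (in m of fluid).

h ≈ 142.95 m

ψ = P/(ρg) = 113.5×1000 / (1026 × 9.81) = 11.28 m.
h = z + ψ = 131.67 + 11.28 = 142.95 m.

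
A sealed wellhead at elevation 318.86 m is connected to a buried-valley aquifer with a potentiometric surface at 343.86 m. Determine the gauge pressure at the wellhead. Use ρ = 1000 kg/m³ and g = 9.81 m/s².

P ≈ 245 kPa

Head above the cap: Δh = 343.86 − 318.86 = 25.00 m.
P = ρgΔh = 1000 × 9.81 × 25.00 = 245250 Pa ≈ 245 kPa.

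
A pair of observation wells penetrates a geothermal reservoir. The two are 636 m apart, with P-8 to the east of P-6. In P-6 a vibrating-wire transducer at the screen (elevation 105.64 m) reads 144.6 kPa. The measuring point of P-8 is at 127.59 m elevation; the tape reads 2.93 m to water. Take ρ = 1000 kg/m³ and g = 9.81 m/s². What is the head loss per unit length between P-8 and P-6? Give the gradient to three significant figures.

i ≈ 0.00673 m/m

Pressure head at P-6: ψ = P/(ρg) = 144.6×1000 / (1000 × 9.81) = 14.74 m.
Total head at P-6: h = z + ψ = 105.64 + 14.74 = 120.38 m.
Total head at P-8: h = 127.59 − 2.93 = 124.66 m.
Head difference: h(P-6) − h(P-8) = 120.38 − 124.66 = -4.28 m.
Hydraulic gradient: i = |Δh| / L = 4.28 / 636 = 0.00673.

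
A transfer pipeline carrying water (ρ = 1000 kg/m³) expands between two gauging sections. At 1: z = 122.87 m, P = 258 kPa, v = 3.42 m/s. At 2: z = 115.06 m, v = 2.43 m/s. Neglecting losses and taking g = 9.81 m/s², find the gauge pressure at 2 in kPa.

Pressure head at 1: ψ₁ = P₁/(ρg) = 258×1000 / (1000 × 9.81) = 26.30 m.
Velocity heads: v₁²/2g = 3.42²/19.62 = 0.596 m; v₂²/2g = 2.43²/19.62 = 0.301 m.
Total head H = z₁ + ψ₁ + v₁²/2g = 122.87 + 26.30 + 0.596 = 149.77 m.
ψ₂ = H − z₂ − v₂²/2g = 149.77 − 115.06 − 0.301 = 34.41 m.
P₂ = ρgψ₂ = 1000 × 9.81 × 34.41 ≈ 338 kPa.

P₂ ≈ 338 kPa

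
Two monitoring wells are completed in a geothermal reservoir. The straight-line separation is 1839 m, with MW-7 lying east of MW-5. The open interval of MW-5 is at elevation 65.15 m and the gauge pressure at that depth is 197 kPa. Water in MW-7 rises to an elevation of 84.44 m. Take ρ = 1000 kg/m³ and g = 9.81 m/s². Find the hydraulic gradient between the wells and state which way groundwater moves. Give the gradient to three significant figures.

Pressure head at MW-5: ψ = P/(ρg) = 197×1000 / (1000 × 9.81) = 20.08 m.
Total head at MW-5: h = z + ψ = 65.15 + 20.08 = 85.23 m.
Total head at MW-7: h = 84.44 m (water level in the piezometer is the total head).
Head difference: h(MW-5) − h(MW-7) = 85.23 − 84.44 = 0.79 m.
Hydraulic gradient: i = |Δh| / L = 0.79 / 1839 = 0.000430.
Flow is from higher to lower head: from MW-5 toward MW-7, i.e. toward the east.

i ≈ 0.000430; groundwater flows toward the east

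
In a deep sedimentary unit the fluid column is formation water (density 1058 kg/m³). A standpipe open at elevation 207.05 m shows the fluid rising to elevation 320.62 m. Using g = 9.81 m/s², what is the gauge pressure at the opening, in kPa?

Pressure head ψ = h − z = 320.62 − 207.05 = 113.57 m.
P = ρgψ = 1058 × 9.81 × 113.57 = 1178741 Pa ≈ 1180 kPa.

P ≈ 1180 kPa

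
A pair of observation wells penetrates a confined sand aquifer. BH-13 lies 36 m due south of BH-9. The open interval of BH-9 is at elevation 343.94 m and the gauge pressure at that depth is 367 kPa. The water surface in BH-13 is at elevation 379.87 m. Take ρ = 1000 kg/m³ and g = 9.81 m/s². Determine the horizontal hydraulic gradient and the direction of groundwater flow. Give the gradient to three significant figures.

i ≈ 0.0411; groundwater flows toward the south

Pressure head at BH-9: ψ = P/(ρg) = 367×1000 / (1000 × 9.81) = 37.41 m.
Total head at BH-9: h = z + ψ = 343.94 + 37.41 = 381.35 m.
Total head at BH-13: h = 379.87 m (water level in the piezometer is the total head).
Head difference: h(BH-9) − h(BH-13) = 381.35 − 379.87 = 1.48 m.
Hydraulic gradient: i = |Δh| / L = 1.48 / 36 = 0.0411.
Flow is from higher to lower head: from BH-9 toward BH-13, i.e. toward the south.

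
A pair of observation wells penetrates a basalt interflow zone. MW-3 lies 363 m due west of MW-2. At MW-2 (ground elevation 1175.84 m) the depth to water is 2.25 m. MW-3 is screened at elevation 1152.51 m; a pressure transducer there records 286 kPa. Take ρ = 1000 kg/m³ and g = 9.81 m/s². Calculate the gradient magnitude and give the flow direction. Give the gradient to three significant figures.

Total head at MW-2: h = 1175.84 − 2.25 = 1173.59 m.
Pressure head at MW-3: ψ = P/(ρg) = 286×1000 / (1000 × 9.81) = 29.15 m.
Total head at MW-3: h = z + ψ = 1152.51 + 29.15 = 1181.66 m.
Head difference: h(MW-2) − h(MW-3) = 1173.59 − 1181.66 = -8.07 m.
Hydraulic gradient: i = |Δh| / L = 8.07 / 363 = 0.0222.
Flow is from higher to lower head: from MW-3 toward MW-2, i.e. toward the east.

i ≈ 0.0222; groundwater flows toward the east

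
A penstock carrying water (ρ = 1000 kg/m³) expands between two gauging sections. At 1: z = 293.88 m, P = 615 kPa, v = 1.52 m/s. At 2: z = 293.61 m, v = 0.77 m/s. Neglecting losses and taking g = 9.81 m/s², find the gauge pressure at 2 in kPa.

P₂ ≈ 619 kPa

Pressure head at 1: ψ₁ = P₁/(ρg) = 615×1000 / (1000 × 9.81) = 62.69 m.
Velocity heads: v₁²/2g = 1.52²/19.62 = 0.118 m; v₂²/2g = 0.77²/19.62 = 0.030 m.
Total head H = z₁ + ψ₁ + v₁²/2g = 293.88 + 62.69 + 0.118 = 356.69 m.
ψ₂ = H − z₂ − v₂²/2g = 356.69 − 293.61 − 0.030 = 63.05 m.
P₂ = ρgψ₂ = 1000 × 9.81 × 63.05 ≈ 619 kPa.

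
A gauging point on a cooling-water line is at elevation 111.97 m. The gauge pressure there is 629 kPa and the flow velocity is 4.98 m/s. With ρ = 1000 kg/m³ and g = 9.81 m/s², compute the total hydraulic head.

h ≈ 177.35 m

Pressure head ψ = P/(ρg) = 629×1000 / (1000 × 9.81) = 64.12 m.
Velocity head = v²/(2g) = 4.98² / (2 × 9.81) = 1.264 m.
h = z + ψ + v²/(2g) = 111.97 + 64.12 + 1.264 = 177.35 m.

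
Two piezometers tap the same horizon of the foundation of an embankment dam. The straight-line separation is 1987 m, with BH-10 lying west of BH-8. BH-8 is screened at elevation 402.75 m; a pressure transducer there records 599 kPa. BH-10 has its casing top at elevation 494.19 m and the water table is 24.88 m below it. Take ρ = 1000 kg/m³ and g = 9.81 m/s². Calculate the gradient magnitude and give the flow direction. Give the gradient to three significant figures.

Pressure head at BH-8: ψ = P/(ρg) = 599×1000 / (1000 × 9.81) = 61.06 m.
Total head at BH-8: h = z + ψ = 402.75 + 61.06 = 463.81 m.
Total head at BH-10: h = 494.19 − 24.88 = 469.31 m.
Head difference: h(BH-8) − h(BH-10) = 463.81 − 469.31 = -5.50 m.
Hydraulic gradient: i = |Δh| / L = 5.50 / 1987 = 0.00277.
Flow is from higher to lower head: from BH-10 toward BH-8, i.e. toward the east.

i ≈ 0.00277; groundwater flows toward the east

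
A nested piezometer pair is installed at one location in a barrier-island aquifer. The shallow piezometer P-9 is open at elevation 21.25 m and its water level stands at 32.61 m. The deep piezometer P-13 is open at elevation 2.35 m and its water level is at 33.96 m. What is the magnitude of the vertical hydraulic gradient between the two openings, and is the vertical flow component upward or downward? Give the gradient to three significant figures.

|i_v| ≈ 0.0714; vertical flow is upward

Total head at P-9: h = 32.61 m (water level in the standpipe).
Total head at P-13: h = 33.96 m.
Δh = h(P-9) − h(P-13) = 32.61 − 33.96 = -1.35 m.
Vertical separation Δz = 21.25 − 2.35 = 18.90 m.
|i_v| = |Δh| / Δz = 1.35 / 18.90 = 0.0714.
Head is higher in the deep piezometer, so vertical flow is upward (discharge condition).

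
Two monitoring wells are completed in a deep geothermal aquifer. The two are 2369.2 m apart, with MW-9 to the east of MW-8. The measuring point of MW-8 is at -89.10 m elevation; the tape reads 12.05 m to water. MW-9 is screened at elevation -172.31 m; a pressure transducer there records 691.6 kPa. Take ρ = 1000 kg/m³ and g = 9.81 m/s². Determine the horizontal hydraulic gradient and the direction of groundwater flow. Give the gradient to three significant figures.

i ≈ 0.000279; groundwater flows toward the east

Total head at MW-8: h = -89.10 − 12.05 = -101.15 m.
Pressure head at MW-9: ψ = P/(ρg) = 691.6×1000 / (1000 × 9.81) = 70.50 m.
Total head at MW-9: h = z + ψ = -172.31 + 70.50 = -101.81 m.
Head difference: h(MW-8) − h(MW-9) = -101.15 − (-101.81) = 0.66 m.
Hydraulic gradient: i = |Δh| / L = 0.66 / 2369.2 = 0.000279.
Flow is from higher to lower head: from MW-8 toward MW-9, i.e. toward the east.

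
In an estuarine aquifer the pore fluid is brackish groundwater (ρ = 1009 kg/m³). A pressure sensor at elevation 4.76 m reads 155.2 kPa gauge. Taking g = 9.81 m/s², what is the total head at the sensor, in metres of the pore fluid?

h ≈ 20.44 m

ψ = P/(ρg) = 155.2×1000 / (1009 × 9.81) = 15.68 m.
h = z + ψ = 4.76 + 15.68 = 20.44 m.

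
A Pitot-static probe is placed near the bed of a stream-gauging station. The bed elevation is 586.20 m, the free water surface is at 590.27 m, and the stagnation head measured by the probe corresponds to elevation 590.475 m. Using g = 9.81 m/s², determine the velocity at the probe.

Near the bed, under hydrostatic conditions, the piezometric head (z + ψ) equals the free-surface elevation, 590.27 m.
Velocity head = total − piezometric = 590.475 − 590.27 = 0.205 m.
v = √(2g·h_v) = √(2 × 9.81 × 0.205) = 2.01 m/s.

v ≈ 2.01 m/s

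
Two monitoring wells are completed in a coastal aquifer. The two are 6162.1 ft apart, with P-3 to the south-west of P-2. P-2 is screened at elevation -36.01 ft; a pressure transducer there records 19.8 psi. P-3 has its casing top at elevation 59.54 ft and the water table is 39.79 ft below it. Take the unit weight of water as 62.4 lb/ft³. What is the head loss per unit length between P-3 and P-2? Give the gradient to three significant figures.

i ≈ 0.00163 ft/ft

Pressure head at P-2: ψ = 144·P/γ = 144 × 19.8 / 62.4 = 45.69 ft.
Total head at P-2: h = z + ψ = -36.01 + 45.69 = 9.68 ft.
Total head at P-3: h = 59.54 − 39.79 = 19.75 ft.
Head difference: h(P-2) − h(P-3) = 9.68 − 19.75 = -10.07 ft.
Hydraulic gradient: i = |Δh| / L = 10.07 / 6162.1 = 0.00163.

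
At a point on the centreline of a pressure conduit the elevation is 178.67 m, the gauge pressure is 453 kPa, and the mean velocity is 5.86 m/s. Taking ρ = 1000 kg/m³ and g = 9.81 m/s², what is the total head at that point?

h ≈ 226.60 m

Pressure head ψ = P/(ρg) = 453×1000 / (1000 × 9.81) = 46.18 m.
Velocity head = v²/(2g) = 5.86² / (2 × 9.81) = 1.750 m.
h = z + ψ + v²/(2g) = 178.67 + 46.18 + 1.750 = 226.60 m.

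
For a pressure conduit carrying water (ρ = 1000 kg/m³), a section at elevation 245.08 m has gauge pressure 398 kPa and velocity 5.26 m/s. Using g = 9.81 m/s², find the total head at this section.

h ≈ 287.06 m

Pressure head ψ = P/(ρg) = 398×1000 / (1000 × 9.81) = 40.57 m.
Velocity head = v²/(2g) = 5.26² / (2 × 9.81) = 1.410 m.
h = z + ψ + v²/(2g) = 245.08 + 40.57 + 1.410 = 287.06 m.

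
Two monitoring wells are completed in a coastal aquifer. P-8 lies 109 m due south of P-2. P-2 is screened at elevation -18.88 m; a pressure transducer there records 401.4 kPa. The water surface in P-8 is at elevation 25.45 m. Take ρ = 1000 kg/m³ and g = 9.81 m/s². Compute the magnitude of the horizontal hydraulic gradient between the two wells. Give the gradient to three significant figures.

Pressure head at P-2: ψ = P/(ρg) = 401.4×1000 / (1000 × 9.81) = 40.92 m.
Total head at P-2: h = z + ψ = -18.88 + 40.92 = 22.04 m.
Total head at P-8: h = 25.45 m (water level in the piezometer is the total head).
Head difference: h(P-2) − h(P-8) = 22.04 − 25.45 = -3.41 m.
Hydraulic gradient: i = |Δh| / L = 3.41 / 109 = 0.0313.

i ≈ 0.0313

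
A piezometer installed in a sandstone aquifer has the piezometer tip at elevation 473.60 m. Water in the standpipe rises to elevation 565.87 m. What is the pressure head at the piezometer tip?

Total head h = 565.87 m (the water-surface elevation in the piezometer).
Pressure head ψ = h − z = 565.87 − 473.60 = 92.27 m.

ψ ≈ 92.27 m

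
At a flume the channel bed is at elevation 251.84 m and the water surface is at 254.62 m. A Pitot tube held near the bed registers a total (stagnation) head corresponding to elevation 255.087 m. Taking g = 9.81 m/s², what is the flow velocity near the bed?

Near the bed, under hydrostatic conditions, the piezometric head (z + ψ) equals the free-surface elevation, 254.62 m.
Velocity head = total − piezometric = 255.087 − 254.62 = 0.467 m.
v = √(2g·h_v) = √(2 × 9.81 × 0.467) = 3.03 m/s.

v ≈ 3.03 m/s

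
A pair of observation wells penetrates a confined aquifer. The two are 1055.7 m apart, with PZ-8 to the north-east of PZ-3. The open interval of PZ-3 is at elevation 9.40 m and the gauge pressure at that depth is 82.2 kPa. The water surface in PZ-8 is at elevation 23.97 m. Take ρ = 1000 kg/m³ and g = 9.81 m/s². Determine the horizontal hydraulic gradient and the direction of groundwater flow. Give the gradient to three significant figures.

i ≈ 0.00586; groundwater flows toward the south-west

Pressure head at PZ-3: ψ = P/(ρg) = 82.2×1000 / (1000 × 9.81) = 8.38 m.
Total head at PZ-3: h = z + ψ = 9.40 + 8.38 = 17.78 m.
Total head at PZ-8: h = 23.97 m (water level in the piezometer is the total head).
Head difference: h(PZ-3) − h(PZ-8) = 17.78 − 23.97 = -6.19 m.
Hydraulic gradient: i = |Δh| / L = 6.19 / 1055.7 = 0.00586.
Flow is from higher to lower head: from PZ-8 toward PZ-3, i.e. toward the south-west.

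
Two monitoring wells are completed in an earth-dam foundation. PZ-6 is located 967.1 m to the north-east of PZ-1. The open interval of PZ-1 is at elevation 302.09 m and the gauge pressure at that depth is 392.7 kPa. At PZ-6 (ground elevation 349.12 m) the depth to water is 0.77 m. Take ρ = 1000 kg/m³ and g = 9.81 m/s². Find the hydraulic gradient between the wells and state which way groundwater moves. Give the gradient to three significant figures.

i ≈ 0.00644; groundwater flows toward the south-west

Pressure head at PZ-1: ψ = P/(ρg) = 392.7×1000 / (1000 × 9.81) = 40.03 m.
Total head at PZ-1: h = z + ψ = 302.09 + 40.03 = 342.12 m.
Total head at PZ-6: h = 349.12 − 0.77 = 348.35 m.
Head difference: h(PZ-1) − h(PZ-6) = 342.12 − 348.35 = -6.23 m.
Hydraulic gradient: i = |Δh| / L = 6.23 / 967.1 = 0.00644.
Flow is from higher to lower head: from PZ-6 toward PZ-1, i.e. toward the south-west.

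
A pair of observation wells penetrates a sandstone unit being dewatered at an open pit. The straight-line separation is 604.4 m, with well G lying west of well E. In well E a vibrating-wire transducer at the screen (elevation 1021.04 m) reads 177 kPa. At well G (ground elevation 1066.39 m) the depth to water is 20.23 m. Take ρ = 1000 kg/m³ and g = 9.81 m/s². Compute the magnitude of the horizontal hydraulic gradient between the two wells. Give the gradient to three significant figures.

Pressure head at well E: ψ = P/(ρg) = 177×1000 / (1000 × 9.81) = 18.04 m.
Total head at well E: h = z + ψ = 1021.04 + 18.04 = 1039.08 m.
Total head at well G: h = 1066.39 − 20.23 = 1046.16 m.
Head difference: h(well E) − h(well G) = 1039.08 − 1046.16 = -7.08 m.
Hydraulic gradient: i = |Δh| / L = 7.08 / 604.4 = 0.0117.

i ≈ 0.0117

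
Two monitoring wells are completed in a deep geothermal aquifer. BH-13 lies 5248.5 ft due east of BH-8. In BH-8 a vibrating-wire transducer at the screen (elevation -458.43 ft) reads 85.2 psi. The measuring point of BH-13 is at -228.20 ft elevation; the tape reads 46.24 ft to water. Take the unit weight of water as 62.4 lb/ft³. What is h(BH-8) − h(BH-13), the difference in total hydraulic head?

Pressure head at BH-8: ψ = 144·P/γ = 144 × 85.2 / 62.4 = 196.62 ft.
Total head at BH-8: h = z + ψ = -458.43 + 196.62 = -261.81 ft.
Total head at BH-13: h = -228.20 − 46.24 = -274.44 ft.
Head difference: h(BH-8) − h(BH-13) = -261.81 − (-274.44) = 12.63 ft.

Δh ≈ 12.63 ft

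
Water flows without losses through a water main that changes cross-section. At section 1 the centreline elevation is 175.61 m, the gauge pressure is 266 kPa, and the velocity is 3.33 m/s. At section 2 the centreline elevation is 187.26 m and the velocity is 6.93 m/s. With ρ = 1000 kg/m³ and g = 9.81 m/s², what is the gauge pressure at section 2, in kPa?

P₂ ≈ 133 kPa

Pressure head at 1: ψ₁ = P₁/(ρg) = 266×1000 / (1000 × 9.81) = 27.12 m.
Velocity heads: v₁²/2g = 3.33²/19.62 = 0.565 m; v₂²/2g = 6.93²/19.62 = 2.448 m.
Total head H = z₁ + ψ₁ + v₁²/2g = 175.61 + 27.12 + 0.565 = 203.30 m.
ψ₂ = H − z₂ − v₂²/2g = 203.30 − 187.26 − 2.448 = 13.59 m.
P₂ = ρgψ₂ = 1000 × 9.81 × 13.59 ≈ 133 kPa.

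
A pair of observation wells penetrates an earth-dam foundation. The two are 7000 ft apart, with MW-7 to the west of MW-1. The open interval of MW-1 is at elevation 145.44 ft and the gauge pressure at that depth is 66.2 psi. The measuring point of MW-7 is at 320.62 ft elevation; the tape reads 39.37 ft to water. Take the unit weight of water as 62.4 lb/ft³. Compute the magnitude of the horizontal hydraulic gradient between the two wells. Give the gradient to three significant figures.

i ≈ 0.00242

Pressure head at MW-1: ψ = 144·P/γ = 144 × 66.2 / 62.4 = 152.77 ft.
Total head at MW-1: h = z + ψ = 145.44 + 152.77 = 298.21 ft.
Total head at MW-7: h = 320.62 − 39.37 = 281.25 ft.
Head difference: h(MW-1) − h(MW-7) = 298.21 − 281.25 = 16.96 ft.
Hydraulic gradient: i = |Δh| / L = 16.96 / 7000 = 0.00242.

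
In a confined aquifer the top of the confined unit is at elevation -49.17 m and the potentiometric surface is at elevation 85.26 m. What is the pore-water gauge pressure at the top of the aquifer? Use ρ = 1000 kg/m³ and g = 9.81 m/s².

Pressure head at the aquifer top: ψ = h − z = 85.26 − (-49.17) = 134.43 m.
P = ρgψ = 1000 × 9.81 × 134.43 = 1318758 Pa ≈ 1320 kPa.

P ≈ 1320 kPa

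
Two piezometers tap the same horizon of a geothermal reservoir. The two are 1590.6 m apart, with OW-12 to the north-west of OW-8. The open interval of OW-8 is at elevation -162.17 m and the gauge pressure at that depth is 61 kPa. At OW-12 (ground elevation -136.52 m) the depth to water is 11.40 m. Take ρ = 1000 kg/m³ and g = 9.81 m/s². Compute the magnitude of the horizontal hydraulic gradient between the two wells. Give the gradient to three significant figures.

Pressure head at OW-8: ψ = P/(ρg) = 61×1000 / (1000 × 9.81) = 6.22 m.
Total head at OW-8: h = z + ψ = -162.17 + 6.22 = -155.95 m.
Total head at OW-12: h = -136.52 − 11.40 = -147.92 m.
Head difference: h(OW-8) − h(OW-12) = -155.95 − (-147.92) = -8.03 m.
Hydraulic gradient: i = |Δh| / L = 8.03 / 1590.6 = 0.00505.

i ≈ 0.00505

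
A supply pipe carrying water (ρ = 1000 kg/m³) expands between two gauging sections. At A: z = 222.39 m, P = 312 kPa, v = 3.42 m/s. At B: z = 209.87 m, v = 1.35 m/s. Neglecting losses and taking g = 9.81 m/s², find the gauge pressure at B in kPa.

Pressure head at A: ψ₁ = P₁/(ρg) = 312×1000 / (1000 × 9.81) = 31.80 m.
Velocity heads: v₁²/2g = 3.42²/19.62 = 0.596 m; v₂²/2g = 1.35²/19.62 = 0.093 m.
Total head H = z₁ + ψ₁ + v₁²/2g = 222.39 + 31.80 + 0.596 = 254.79 m.
ψ₂ = H − z₂ − v₂²/2g = 254.79 − 209.87 − 0.093 = 44.83 m.
P₂ = ρgψ₂ = 1000 × 9.81 × 44.83 ≈ 440 kPa.

P₂ ≈ 440 kPa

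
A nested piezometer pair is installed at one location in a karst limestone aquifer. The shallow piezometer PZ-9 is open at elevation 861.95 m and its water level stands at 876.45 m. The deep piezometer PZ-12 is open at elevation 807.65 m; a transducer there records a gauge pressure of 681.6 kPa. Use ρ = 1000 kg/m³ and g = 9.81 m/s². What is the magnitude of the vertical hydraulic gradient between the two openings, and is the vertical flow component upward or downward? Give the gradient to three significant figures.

|i_v| ≈ 0.0125; vertical flow is upward

Total head at PZ-9: h = 876.45 m (water level in the standpipe).
Pressure head at PZ-12: ψ = P/(ρg) = 681.6×1000 / (1000 × 9.81) = 69.48 m.
Total head at PZ-12: h = z + ψ = 807.65 + 69.48 = 877.13 m.
Δh = h(PZ-9) − h(PZ-12) = 876.45 − 877.13 = -0.68 m.
Vertical separation Δz = 861.95 − 807.65 = 54.30 m.
|i_v| = |Δh| / Δz = 0.68 / 54.30 = 0.0125.
Head is higher in the deep piezometer, so vertical flow is upward (discharge condition).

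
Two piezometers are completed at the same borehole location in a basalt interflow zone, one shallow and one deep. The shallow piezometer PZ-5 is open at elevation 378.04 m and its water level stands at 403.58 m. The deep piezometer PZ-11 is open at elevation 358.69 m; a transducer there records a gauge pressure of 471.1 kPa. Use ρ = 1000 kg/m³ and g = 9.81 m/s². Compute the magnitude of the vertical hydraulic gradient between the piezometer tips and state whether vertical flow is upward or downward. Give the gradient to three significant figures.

Total head at PZ-5: h = 403.58 m (water level in the standpipe).
Pressure head at PZ-11: ψ = P/(ρg) = 471.1×1000 / (1000 × 9.81) = 48.02 m.
Total head at PZ-11: h = z + ψ = 358.69 + 48.02 = 406.71 m.
Δh = h(PZ-5) − h(PZ-11) = 403.58 − 406.71 = -3.13 m.
Vertical separation Δz = 378.04 − 358.69 = 19.35 m.
|i_v| = |Δh| / Δz = 3.13 / 19.35 = 0.162.
Head is higher in the deep piezometer, so vertical flow is upward (discharge condition).

|i_v| ≈ 0.162; vertical flow is upward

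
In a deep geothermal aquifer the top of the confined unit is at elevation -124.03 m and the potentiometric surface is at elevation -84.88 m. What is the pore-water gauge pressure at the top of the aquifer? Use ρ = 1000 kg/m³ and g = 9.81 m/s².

Pressure head at the aquifer top: ψ = h − z = -84.88 − (-124.03) = 39.15 m.
P = ρgψ = 1000 × 9.81 × 39.15 = 384062 Pa ≈ 384 kPa.

P ≈ 384 kPa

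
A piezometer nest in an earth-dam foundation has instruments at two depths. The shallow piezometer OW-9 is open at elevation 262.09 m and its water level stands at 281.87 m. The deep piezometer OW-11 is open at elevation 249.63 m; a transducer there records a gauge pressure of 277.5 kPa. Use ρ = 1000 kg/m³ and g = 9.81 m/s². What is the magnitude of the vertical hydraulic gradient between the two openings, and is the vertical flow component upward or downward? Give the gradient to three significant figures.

Total head at OW-9: h = 281.87 m (water level in the standpipe).
Pressure head at OW-11: ψ = P/(ρg) = 277.5×1000 / (1000 × 9.81) = 28.29 m.
Total head at OW-11: h = z + ψ = 249.63 + 28.29 = 277.92 m.
Δh = h(OW-9) − h(OW-11) = 281.87 − 277.92 = 3.95 m.
Vertical separation Δz = 262.09 − 249.63 = 12.46 m.
|i_v| = |Δh| / Δz = 3.95 / 12.46 = 0.317.
Head is higher in the shallow piezometer, so vertical flow is downward (recharge condition).

|i_v| ≈ 0.317; vertical flow is downward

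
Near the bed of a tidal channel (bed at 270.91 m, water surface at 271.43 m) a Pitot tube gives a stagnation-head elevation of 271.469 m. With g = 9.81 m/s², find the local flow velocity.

v ≈ 0.875 m/s

Near the bed, under hydrostatic conditions, the piezometric head (z + ψ) equals the free-surface elevation, 271.43 m.
Velocity head = total − piezometric = 271.469 − 271.43 = 0.039 m.
v = √(2g·h_v) = √(2 × 9.81 × 0.039) = 0.875 m/s.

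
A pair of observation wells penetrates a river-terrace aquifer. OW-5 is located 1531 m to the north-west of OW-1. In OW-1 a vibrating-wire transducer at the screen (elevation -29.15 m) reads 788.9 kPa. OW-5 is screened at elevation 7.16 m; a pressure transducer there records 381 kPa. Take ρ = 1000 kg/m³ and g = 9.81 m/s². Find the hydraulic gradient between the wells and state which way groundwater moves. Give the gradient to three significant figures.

Pressure head at OW-1: ψ = P/(ρg) = 788.9×1000 / (1000 × 9.81) = 80.42 m.
Total head at OW-1: h = z + ψ = -29.15 + 80.42 = 51.27 m.
Pressure head at OW-5: ψ = P/(ρg) = 381×1000 / (1000 × 9.81) = 38.84 m.
Total head at OW-5: h = z + ψ = 7.16 + 38.84 = 46.00 m.
Head difference: h(OW-1) − h(OW-5) = 51.27 − 46.00 = 5.27 m.
Hydraulic gradient: i = |Δh| / L = 5.27 / 1531 = 0.00344.
Flow is from higher to lower head: from OW-1 toward OW-5, i.e. toward the north-west.

i ≈ 0.00344; groundwater flows toward the north-west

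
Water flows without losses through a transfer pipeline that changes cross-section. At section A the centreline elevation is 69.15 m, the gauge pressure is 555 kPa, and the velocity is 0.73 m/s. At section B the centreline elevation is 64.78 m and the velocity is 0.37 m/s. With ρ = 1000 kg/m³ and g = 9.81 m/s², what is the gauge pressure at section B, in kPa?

Pressure head at A: ψ₁ = P₁/(ρg) = 555×1000 / (1000 × 9.81) = 56.57 m.
Velocity heads: v₁²/2g = 0.73²/19.62 = 0.027 m; v₂²/2g = 0.37²/19.62 = 0.007 m.
Total head H = z₁ + ψ₁ + v₁²/2g = 69.15 + 56.57 + 0.027 = 125.75 m.
ψ₂ = H − z₂ − v₂²/2g = 125.75 − 64.78 − 0.007 = 60.96 m.
P₂ = ρgψ₂ = 1000 × 9.81 × 60.96 ≈ 598 kPa.

P₂ ≈ 598 kPa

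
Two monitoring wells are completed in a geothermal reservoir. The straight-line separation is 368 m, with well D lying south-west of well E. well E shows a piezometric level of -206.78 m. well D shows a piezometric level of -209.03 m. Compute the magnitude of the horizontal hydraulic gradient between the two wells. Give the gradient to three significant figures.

i ≈ 0.00611

Total head at well E: h = -206.78 m (water level in the piezometer is the total head).
Total head at well D: h = -209.03 m (water level in the piezometer is the total head).
Head difference: h(well E) − h(well D) = -206.78 − (-209.03) = 2.25 m.
Hydraulic gradient: i = |Δh| / L = 2.25 / 368 = 0.00611.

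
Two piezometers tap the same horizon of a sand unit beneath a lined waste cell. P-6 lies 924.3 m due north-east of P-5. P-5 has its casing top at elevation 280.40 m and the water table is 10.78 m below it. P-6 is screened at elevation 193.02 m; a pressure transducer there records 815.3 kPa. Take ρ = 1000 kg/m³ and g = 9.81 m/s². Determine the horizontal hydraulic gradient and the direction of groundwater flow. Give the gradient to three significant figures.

Total head at P-5: h = 280.40 − 10.78 = 269.62 m.
Pressure head at P-6: ψ = P/(ρg) = 815.3×1000 / (1000 × 9.81) = 83.11 m.
Total head at P-6: h = z + ψ = 193.02 + 83.11 = 276.13 m.
Head difference: h(P-5) − h(P-6) = 269.62 − 276.13 = -6.51 m.
Hydraulic gradient: i = |Δh| / L = 6.51 / 924.3 = 0.00704.
Flow is from higher to lower head: from P-6 toward P-5, i.e. toward the south-west.

i ≈ 0.00704; groundwater flows toward the south-west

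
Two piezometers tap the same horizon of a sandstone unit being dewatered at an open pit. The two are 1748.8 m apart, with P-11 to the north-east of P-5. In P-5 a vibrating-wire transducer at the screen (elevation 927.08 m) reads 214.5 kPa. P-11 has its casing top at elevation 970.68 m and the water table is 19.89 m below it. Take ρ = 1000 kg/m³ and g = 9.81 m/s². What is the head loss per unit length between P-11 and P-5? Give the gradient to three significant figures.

Pressure head at P-5: ψ = P/(ρg) = 214.5×1000 / (1000 × 9.81) = 21.87 m.
Total head at P-5: h = z + ψ = 927.08 + 21.87 = 948.95 m.
Total head at P-11: h = 970.68 − 19.89 = 950.79 m.
Head difference: h(P-5) − h(P-11) = 948.95 − 950.79 = -1.84 m.
Hydraulic gradient: i = |Δh| / L = 1.84 / 1748.8 = 0.00105.

i ≈ 0.00105 m/m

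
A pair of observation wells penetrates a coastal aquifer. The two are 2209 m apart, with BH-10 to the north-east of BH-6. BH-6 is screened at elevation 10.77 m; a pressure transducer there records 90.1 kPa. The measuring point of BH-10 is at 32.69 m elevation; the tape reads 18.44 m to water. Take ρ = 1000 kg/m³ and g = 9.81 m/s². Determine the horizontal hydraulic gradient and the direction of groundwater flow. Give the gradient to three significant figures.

Pressure head at BH-6: ψ = P/(ρg) = 90.1×1000 / (1000 × 9.81) = 9.18 m.
Total head at BH-6: h = z + ψ = 10.77 + 9.18 = 19.95 m.
Total head at BH-10: h = 32.69 − 18.44 = 14.25 m.
Head difference: h(BH-6) − h(BH-10) = 19.95 − 14.25 = 5.70 m.
Hydraulic gradient: i = |Δh| / L = 5.70 / 2209 = 0.00258.
Flow is from higher to lower head: from BH-6 toward BH-10, i.e. toward the north-east.

i ≈ 0.00258; groundwater flows toward the north-east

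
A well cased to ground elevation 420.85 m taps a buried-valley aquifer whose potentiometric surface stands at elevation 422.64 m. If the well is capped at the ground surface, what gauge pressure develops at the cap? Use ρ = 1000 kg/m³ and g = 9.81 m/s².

Head above the cap: Δh = 422.64 − 420.85 = 1.79 m.
P = ρgΔh = 1000 × 9.81 × 1.79 = 17560 Pa ≈ 17.6 kPa.

P ≈ 17.6 kPa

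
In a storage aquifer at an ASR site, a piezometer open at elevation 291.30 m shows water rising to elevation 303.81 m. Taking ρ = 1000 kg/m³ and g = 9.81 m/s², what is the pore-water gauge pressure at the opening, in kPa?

P ≈ 123 kPa

Pressure head ψ = h − z = 303.81 − 291.30 = 12.51 m.
P = ρgψ = 1000 × 9.81 × 12.51 = 122723 Pa ≈ 123 kPa.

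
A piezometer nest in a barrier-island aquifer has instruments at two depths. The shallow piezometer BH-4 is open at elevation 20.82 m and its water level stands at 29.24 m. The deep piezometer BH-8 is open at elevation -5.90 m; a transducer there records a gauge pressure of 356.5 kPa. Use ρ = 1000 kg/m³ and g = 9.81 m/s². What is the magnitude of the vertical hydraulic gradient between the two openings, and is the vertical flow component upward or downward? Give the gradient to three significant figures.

|i_v| ≈ 0.0449; vertical flow is upward

Total head at BH-4: h = 29.24 m (water level in the standpipe).
Pressure head at BH-8: ψ = P/(ρg) = 356.5×1000 / (1000 × 9.81) = 36.34 m.
Total head at BH-8: h = z + ψ = -5.90 + 36.34 = 30.44 m.
Δh = h(BH-4) − h(BH-8) = 29.24 − 30.44 = -1.20 m.
Vertical separation Δz = 20.82 − (-5.90) = 26.72 m.
|i_v| = |Δh| / Δz = 1.20 / 26.72 = 0.0449.
Head is higher in the deep piezometer, so vertical flow is upward (discharge condition).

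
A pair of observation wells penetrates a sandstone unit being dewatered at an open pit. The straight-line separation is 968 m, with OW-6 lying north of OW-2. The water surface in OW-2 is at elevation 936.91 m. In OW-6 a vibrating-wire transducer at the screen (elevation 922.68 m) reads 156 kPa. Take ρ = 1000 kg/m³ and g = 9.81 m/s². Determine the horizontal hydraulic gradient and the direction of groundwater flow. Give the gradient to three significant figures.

Total head at OW-2: h = 936.91 m (water level in the piezometer is the total head).
Pressure head at OW-6: ψ = P/(ρg) = 156×1000 / (1000 × 9.81) = 15.90 m.
Total head at OW-6: h = z + ψ = 922.68 + 15.90 = 938.58 m.
Head difference: h(OW-2) − h(OW-6) = 936.91 − 938.58 = -1.67 m.
Hydraulic gradient: i = |Δh| / L = 1.67 / 968 = 0.00173.
Flow is from higher to lower head: from OW-6 toward OW-2, i.e. toward the south.

i ≈ 0.00173; groundwater flows toward the south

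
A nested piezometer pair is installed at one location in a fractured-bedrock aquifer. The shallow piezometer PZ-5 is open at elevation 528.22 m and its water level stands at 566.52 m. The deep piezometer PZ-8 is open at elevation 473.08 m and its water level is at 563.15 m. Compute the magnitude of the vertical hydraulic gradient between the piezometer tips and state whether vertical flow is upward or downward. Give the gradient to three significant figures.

Total head at PZ-5: h = 566.52 m (water level in the standpipe).
Total head at PZ-8: h = 563.15 m.
Δh = h(PZ-5) − h(PZ-8) = 566.52 − 563.15 = 3.37 m.
Vertical separation Δz = 528.22 − 473.08 = 55.14 m.
|i_v| = |Δh| / Δz = 3.37 / 55.14 = 0.0611.
Head is higher in the shallow piezometer, so vertical flow is downward (recharge condition).

|i_v| ≈ 0.0611; vertical flow is downward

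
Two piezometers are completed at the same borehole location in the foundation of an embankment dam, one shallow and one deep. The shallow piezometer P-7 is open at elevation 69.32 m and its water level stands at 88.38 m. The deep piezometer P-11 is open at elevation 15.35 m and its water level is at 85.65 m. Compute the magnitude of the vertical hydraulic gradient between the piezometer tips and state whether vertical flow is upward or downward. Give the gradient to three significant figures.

Total head at P-7: h = 88.38 m (water level in the standpipe).
Total head at P-11: h = 85.65 m.
Δh = h(P-7) − h(P-11) = 88.38 − 85.65 = 2.73 m.
Vertical separation Δz = 69.32 − 15.35 = 53.97 m.
|i_v| = |Δh| / Δz = 2.73 / 53.97 = 0.0506.
Head is higher in the shallow piezometer, so vertical flow is downward (recharge condition).

|i_v| ≈ 0.0506; vertical flow is downward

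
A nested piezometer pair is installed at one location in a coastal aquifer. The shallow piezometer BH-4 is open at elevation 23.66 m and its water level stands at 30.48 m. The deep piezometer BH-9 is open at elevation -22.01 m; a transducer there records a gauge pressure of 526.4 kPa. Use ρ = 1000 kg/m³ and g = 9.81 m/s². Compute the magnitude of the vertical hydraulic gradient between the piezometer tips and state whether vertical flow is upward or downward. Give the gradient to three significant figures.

Total head at BH-4: h = 30.48 m (water level in the standpipe).
Pressure head at BH-9: ψ = P/(ρg) = 526.4×1000 / (1000 × 9.81) = 53.66 m.
Total head at BH-9: h = z + ψ = -22.01 + 53.66 = 31.65 m.
Δh = h(BH-4) − h(BH-9) = 30.48 − 31.65 = -1.17 m.
Vertical separation Δz = 23.66 − (-22.01) = 45.67 m.
|i_v| = |Δh| / Δz = 1.17 / 45.67 = 0.0256.
Head is higher in the deep piezometer, so vertical flow is upward (discharge condition).

|i_v| ≈ 0.0256; vertical flow is upward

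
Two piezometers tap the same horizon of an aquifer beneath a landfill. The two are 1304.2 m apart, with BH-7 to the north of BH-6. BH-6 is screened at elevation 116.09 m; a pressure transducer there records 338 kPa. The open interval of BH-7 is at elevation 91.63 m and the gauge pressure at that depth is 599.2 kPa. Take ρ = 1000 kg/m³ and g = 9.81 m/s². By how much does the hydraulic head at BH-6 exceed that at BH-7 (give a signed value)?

Pressure head at BH-6: ψ = P/(ρg) = 338×1000 / (1000 × 9.81) = 34.45 m.
Total head at BH-6: h = z + ψ = 116.09 + 34.45 = 150.54 m.
Pressure head at BH-7: ψ = P/(ρg) = 599.2×1000 / (1000 × 9.81) = 61.08 m.
Total head at BH-7: h = z + ψ = 91.63 + 61.08 = 152.71 m.
Head difference: h(BH-6) − h(BH-7) = 150.54 − 152.71 = -2.17 m.

Δh ≈ -2.17 m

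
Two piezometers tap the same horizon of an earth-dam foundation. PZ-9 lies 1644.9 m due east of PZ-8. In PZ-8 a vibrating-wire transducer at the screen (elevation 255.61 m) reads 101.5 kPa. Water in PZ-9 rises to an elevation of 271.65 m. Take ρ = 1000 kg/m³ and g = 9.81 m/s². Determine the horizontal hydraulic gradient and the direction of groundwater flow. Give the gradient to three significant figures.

i ≈ 0.00346; groundwater flows toward the west

Pressure head at PZ-8: ψ = P/(ρg) = 101.5×1000 / (1000 × 9.81) = 10.35 m.
Total head at PZ-8: h = z + ψ = 255.61 + 10.35 = 265.96 m.
Total head at PZ-9: h = 271.65 m (water level in the piezometer is the total head).
Head difference: h(PZ-8) − h(PZ-9) = 265.96 − 271.65 = -5.69 m.
Hydraulic gradient: i = |Δh| / L = 5.69 / 1644.9 = 0.00346.
Flow is from higher to lower head: from PZ-9 toward PZ-8, i.e. toward the west.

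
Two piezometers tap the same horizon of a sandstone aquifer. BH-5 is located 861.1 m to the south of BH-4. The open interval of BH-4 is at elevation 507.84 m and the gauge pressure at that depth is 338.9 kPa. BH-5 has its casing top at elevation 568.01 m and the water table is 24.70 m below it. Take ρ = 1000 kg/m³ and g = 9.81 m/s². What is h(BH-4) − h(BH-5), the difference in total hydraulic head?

Pressure head at BH-4: ψ = P/(ρg) = 338.9×1000 / (1000 × 9.81) = 34.55 m.
Total head at BH-4: h = z + ψ = 507.84 + 34.55 = 542.39 m.
Total head at BH-5: h = 568.01 − 24.70 = 543.31 m.
Head difference: h(BH-4) − h(BH-5) = 542.39 − 543.31 = -0.92 m.

Δh ≈ -0.92 m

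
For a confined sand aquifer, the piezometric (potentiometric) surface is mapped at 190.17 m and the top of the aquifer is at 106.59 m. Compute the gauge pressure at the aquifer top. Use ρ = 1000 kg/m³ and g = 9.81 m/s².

Pressure head at the aquifer top: ψ = h − z = 190.17 − 106.59 = 83.58 m.
P = ρgψ = 1000 × 9.81 × 83.58 = 819920 Pa ≈ 820 kPa.

P ≈ 820 kPa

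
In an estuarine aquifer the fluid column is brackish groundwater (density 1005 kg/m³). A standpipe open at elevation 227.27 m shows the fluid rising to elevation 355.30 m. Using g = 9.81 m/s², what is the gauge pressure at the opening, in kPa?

P ≈ 1260 kPa

Pressure head ψ = h − z = 355.30 − 227.27 = 128.03 m.
P = ρgψ = 1005 × 9.81 × 128.03 = 1262254 Pa ≈ 1260 kPa.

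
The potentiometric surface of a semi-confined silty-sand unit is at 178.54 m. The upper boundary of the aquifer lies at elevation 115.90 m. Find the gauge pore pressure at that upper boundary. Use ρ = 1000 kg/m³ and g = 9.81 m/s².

Pressure head at the aquifer top: ψ = h − z = 178.54 − 115.90 = 62.64 m.
P = ρgψ = 1000 × 9.81 × 62.64 = 614498 Pa ≈ 614 kPa.

P ≈ 614 kPa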